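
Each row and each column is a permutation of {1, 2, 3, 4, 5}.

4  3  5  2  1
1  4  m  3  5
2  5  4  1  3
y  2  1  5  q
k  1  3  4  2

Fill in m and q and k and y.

m = 2, q = 4, k = 5, y = 3

For row 5, column 1: row 5 already has {1, 2, 3, 4}; that leaves 5.
Cell (2,3): row 2 already has {1, 3, 4, 5} → 2.
At (row 4, col 5): column 5 already has {1, 2, 3, 5}, so the value is 4.
Cell (4,1): row 4 already has {1, 2, 4, 5} → 3.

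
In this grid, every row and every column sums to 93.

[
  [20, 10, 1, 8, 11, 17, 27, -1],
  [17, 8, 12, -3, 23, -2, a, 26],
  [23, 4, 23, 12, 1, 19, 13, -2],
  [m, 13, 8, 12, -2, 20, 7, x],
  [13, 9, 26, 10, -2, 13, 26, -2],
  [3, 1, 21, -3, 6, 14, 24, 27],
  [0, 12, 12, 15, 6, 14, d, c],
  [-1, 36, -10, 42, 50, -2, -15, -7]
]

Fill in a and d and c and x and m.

a = 12, d = -1, c = 35, x = 17, m = 18

Column 1 has 20 + 17 + 23 + 13 + 3 + 0 − 1 = 75; the blank must be 93 − 75 = 18.
Row 4 has 18 + 13 + 8 + 12 − 2 + 20 + 7 = 76; the blank must be 93 − 76 = 17.
Column 8 has -1 + 26 − 2 + 17 − 2 + 27 − 7 = 58; the blank must be 93 − 58 = 35.
Row 7 has 0 + 12 + 12 + 15 + 6 + 14 + 35 = 94; the blank must be 93 − 94 = -1.
Row 2 has 17 + 8 + 12 − 3 + 23 − 2 + 26 = 81; the blank must be 93 − 81 = 12.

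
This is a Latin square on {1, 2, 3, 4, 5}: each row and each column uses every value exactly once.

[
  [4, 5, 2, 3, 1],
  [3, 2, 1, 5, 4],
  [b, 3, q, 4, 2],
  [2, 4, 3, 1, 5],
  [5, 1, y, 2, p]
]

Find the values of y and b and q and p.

Cell (5,5): column 5 already has {1, 2, 4, 5} → 3.
At (row 3, col 1): column 1 already has {2, 3, 4, 5}, so the value is 1.
For row 5, column 3: row 5 already has {1, 2, 3, 5}; that leaves 4.
Cell (3,3): row 3 already has {1, 2, 3, 4} → 5.

y = 4, b = 1, q = 5, p = 3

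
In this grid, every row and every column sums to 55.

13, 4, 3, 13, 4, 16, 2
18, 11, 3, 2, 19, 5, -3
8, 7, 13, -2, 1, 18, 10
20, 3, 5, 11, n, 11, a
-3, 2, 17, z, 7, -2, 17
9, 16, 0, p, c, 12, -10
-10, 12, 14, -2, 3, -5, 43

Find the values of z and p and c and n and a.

z = 17, p = 16, c = 12, n = 9, a = -4

Row 5 has -3 + 2 + 17 + 7 − 2 + 17 = 38; the blank must be 55 − 38 = 17.
Column 7 has 2 − 3 + 10 + 17 − 10 + 43 = 59; the blank must be 55 − 59 = -4.
Row 4 has 20 + 3 + 5 + 11 + 11 − 4 = 46; the blank must be 55 − 46 = 9.
Column 5 has 4 + 19 + 1 + 9 + 7 + 3 = 43; the blank must be 55 − 43 = 12.
Row 6 has 9 + 16 + 0 + 12 + 12 − 10 = 39; the blank must be 55 − 39 = 16.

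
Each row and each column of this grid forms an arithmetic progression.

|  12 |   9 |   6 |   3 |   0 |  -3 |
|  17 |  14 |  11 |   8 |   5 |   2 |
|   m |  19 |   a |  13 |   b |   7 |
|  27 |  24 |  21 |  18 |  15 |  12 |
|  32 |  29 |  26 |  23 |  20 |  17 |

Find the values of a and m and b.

Along each row the entries change by -3 per step; down each column they change by 5.
Row 3: from 19 at column 2, stepping by -3 to column 3 gives 16.
Row 3: from 19 at column 2, stepping by -3 to column 1 gives 22.
Row 3: from 19 at column 2, stepping by -3 to column 5 gives 10.

a = 16, m = 22, b = 10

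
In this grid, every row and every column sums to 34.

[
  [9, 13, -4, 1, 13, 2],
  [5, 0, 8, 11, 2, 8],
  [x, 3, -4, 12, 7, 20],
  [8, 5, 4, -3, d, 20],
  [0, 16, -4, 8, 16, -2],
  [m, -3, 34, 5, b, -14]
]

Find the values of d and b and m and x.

Row 3: 3 − 4 + 12 + 7 + 20 = 38, so its missing entry is 34 − 38 = -4.
Column 1: 9 + 5 − 4 + 8 + 0 = 18, so its missing entry is 34 − 18 = 16.
Row 6: 16 − 3 + 34 + 5 − 14 = 38, so its missing entry is 34 − 38 = -4.
Row 4: 8 + 5 + 4 − 3 + 20 = 34, so its missing entry is 34 − 34 = 0.

d = 0, b = -4, m = 16, x = -4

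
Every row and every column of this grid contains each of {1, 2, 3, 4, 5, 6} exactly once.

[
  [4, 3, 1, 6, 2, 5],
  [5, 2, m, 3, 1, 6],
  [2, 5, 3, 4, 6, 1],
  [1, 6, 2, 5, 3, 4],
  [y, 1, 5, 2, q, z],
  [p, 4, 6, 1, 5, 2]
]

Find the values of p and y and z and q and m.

Cell (5,5): column 5 already has {1, 2, 3, 5, 6} → 4.
Cell (2,3): row 2 already has {1, 2, 3, 5, 6} → 4.
At (row 5, col 6): column 6 already has {1, 2, 4, 5, 6}, so the value is 3.
For row 5, column 1: row 5 already has {1, 2, 3, 4, 5}; that leaves 6.
Cell (6,1): row 6 already has {1, 2, 4, 5, 6} → 3.

p = 3, y = 6, z = 3, q = 4, m = 4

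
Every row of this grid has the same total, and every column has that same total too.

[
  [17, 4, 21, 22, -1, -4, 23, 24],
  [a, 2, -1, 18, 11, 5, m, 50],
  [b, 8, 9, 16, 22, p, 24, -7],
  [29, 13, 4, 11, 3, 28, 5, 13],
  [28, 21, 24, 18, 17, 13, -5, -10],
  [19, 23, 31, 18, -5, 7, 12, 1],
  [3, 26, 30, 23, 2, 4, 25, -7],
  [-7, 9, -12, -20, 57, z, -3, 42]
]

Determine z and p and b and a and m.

z = 40, p = 13, b = 21, a = -4, m = 25

Rows 1 and 4 both sum to 106, so that's the common total.
The known cells in column 7 total 81, leaving 106 − 81 = 25 for the blank.
The known cells in row 2 total 110, leaving 106 − 110 = -4 for the blank.
The known cells in column 1 total 85, leaving 106 − 85 = 21 for the blank.
The known cells in row 8 total 66, leaving 106 − 66 = 40 for the blank.
The known cells in row 3 total 93, leaving 106 − 93 = 13 for the blank.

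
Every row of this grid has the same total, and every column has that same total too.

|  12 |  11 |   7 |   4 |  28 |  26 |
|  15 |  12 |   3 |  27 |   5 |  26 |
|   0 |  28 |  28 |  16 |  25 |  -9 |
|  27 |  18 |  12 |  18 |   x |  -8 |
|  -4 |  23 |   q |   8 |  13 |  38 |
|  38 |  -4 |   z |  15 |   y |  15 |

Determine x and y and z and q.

Rows 1 and 2 both sum to 88, so that's the common total.
Row 4: 27 + 18 + 12 + 18 − 8 = 67, so its missing entry is 88 − 67 = 21.
Column 5: 28 + 5 + 25 + 21 + 13 = 92, so its missing entry is 88 − 92 = -4.
Row 5: -4 + 23 + 8 + 13 + 38 = 78, so its missing entry is 88 − 78 = 10.
Row 6: 38 − 4 + 15 − 4 + 15 = 60, so its missing entry is 88 − 60 = 28.

x = 21, y = -4, z = 28, q = 10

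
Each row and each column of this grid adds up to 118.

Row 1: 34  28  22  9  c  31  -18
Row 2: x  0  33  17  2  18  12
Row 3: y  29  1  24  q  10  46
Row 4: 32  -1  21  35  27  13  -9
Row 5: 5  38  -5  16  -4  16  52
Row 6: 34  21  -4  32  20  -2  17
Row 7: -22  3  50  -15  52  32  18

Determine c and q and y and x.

Row 2 has 0 + 33 + 17 + 2 + 18 + 12 = 82; the blank must be 118 − 82 = 36.
Column 1 has 34 + 36 + 32 + 5 + 34 − 22 = 119; the blank must be 118 − 119 = -1.
Row 3 has -1 + 29 + 1 + 24 + 10 + 46 = 109; the blank must be 118 − 109 = 9.
Row 1 has 34 + 28 + 22 + 9 + 31 − 18 = 106; the blank must be 118 − 106 = 12.

c = 12, q = 9, y = -1, x = 36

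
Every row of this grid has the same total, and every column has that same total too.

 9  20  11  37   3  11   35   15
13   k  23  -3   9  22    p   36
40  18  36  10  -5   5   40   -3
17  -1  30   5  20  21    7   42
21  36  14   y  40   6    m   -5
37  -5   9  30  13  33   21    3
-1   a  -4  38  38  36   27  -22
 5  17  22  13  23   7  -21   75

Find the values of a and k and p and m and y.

Rows 1 and 3 both sum to 141, so that's the common total.
Column 4: 37 − 3 + 10 + 5 + 30 + 38 + 13 = 130, so its missing entry is 141 − 130 = 11.
Row 7: -1 − 4 + 38 + 38 + 36 + 27 − 22 = 112, so its missing entry is 141 − 112 = 29.
Column 2: 20 + 18 − 1 + 36 − 5 + 29 + 17 = 114, so its missing entry is 141 − 114 = 27.
Row 5: 21 + 36 + 14 + 11 + 40 + 6 − 5 = 123, so its missing entry is 141 − 123 = 18.
Row 2: 13 + 27 + 23 − 3 + 9 + 22 + 36 = 127, so its missing entry is 141 − 127 = 14.

a = 29, k = 27, p = 14, m = 18, y = 11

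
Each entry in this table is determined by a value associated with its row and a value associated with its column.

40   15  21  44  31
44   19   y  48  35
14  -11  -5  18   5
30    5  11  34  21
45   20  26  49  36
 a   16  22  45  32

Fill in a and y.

a = 41, y = 25

The difference between any two rows is the same in every column — this is an addition table with the headers hidden.
Row 6 minus row 1 is 16 − 15 = 1, so its entry in column 1 is 40 + 1 = 41.
Row 2 minus row 1 is 19 − 15 = 4, so its entry in column 3 is 21 + 4 = 25.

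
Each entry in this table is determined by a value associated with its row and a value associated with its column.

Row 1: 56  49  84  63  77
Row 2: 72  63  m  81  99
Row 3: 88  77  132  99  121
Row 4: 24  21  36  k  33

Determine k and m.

k = 27, m = 108

Each row is a constant multiple of every other row — this is a multiplication table with the headers hidden.
Row 4 is 24/56 = 3/7 times row 1, so its entry in column 4 is 63 × 3/7 = 27.
Row 2 is 72/56 = 9/7 times row 1, so its entry in column 3 is 84 × 9/7 = 108.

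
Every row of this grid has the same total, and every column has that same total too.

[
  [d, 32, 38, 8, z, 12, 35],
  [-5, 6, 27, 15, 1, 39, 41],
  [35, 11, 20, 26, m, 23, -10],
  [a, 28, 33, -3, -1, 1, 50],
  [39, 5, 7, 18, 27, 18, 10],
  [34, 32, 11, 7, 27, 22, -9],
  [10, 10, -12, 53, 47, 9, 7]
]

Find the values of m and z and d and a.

m = 19, z = 4, d = -5, a = 16

Rows 2 and 5 both sum to 124, so that's the common total.
Row 3: 35 + 11 + 20 + 26 + 23 − 10 = 105, so its missing entry is 124 − 105 = 19.
Column 5: 1 + 19 − 1 + 27 + 27 + 47 = 120, so its missing entry is 124 − 120 = 4.
Row 4: 28 + 33 − 3 − 1 + 1 + 50 = 108, so its missing entry is 124 − 108 = 16.
Row 1: 32 + 38 + 8 + 4 + 12 + 35 = 129, so its missing entry is 124 − 129 = -5.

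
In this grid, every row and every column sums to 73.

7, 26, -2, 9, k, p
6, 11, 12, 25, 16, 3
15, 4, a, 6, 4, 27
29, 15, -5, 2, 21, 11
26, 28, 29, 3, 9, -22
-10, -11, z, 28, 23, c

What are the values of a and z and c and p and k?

The known cells in column 5 total 73, leaving 73 − 73 = 0 for the blank.
The known cells in row 1 total 40, leaving 73 − 40 = 33 for the blank.
The known cells in column 6 total 52, leaving 73 − 52 = 21 for the blank.
The known cells in row 3 total 56, leaving 73 − 56 = 17 for the blank.
The known cells in row 6 total 51, leaving 73 − 51 = 22 for the blank.

a = 17, z = 22, c = 21, p = 33, k = 0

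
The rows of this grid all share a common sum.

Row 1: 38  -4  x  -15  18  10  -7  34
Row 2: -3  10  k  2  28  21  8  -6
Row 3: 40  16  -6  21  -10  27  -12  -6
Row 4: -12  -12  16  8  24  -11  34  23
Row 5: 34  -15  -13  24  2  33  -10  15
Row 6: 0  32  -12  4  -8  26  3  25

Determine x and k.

x = -4, k = 10

Row 4 sums to 70 and so does row 6; that's the common total.
In row 1 the known cells total 74, leaving 70 − 74 = -4.
In row 2 the known cells total 60, leaving 70 − 60 = 10.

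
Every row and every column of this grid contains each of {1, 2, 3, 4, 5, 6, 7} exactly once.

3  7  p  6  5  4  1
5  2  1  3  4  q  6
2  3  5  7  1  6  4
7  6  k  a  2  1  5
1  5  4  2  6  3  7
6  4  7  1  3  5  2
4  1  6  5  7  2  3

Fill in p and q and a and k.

p = 2, q = 7, a = 4, k = 3

For row 1, column 3: row 1 already has {1, 3, 4, 5, 6, 7}; that leaves 2.
Cell (4,4): column 4 already has {1, 2, 3, 5, 6, 7} → 4.
At (row 4, col 3): row 4 already has {1, 2, 4, 5, 6, 7}, so the value is 3.
For row 2, column 6: row 2 already has {1, 2, 3, 4, 5, 6}; that leaves 7.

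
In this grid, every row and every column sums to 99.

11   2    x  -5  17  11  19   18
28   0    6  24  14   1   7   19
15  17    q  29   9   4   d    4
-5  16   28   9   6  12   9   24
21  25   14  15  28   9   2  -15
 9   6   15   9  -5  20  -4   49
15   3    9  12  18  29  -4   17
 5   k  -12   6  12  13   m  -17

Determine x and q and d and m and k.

x = 26, q = 13, d = 8, m = 62, k = 30

The known cells in column 2 total 69, leaving 99 − 69 = 30 for the blank.
The known cells in row 1 total 73, leaving 99 − 73 = 26 for the blank.
The known cells in row 8 total 37, leaving 99 − 37 = 62 for the blank.
The known cells in column 7 total 91, leaving 99 − 91 = 8 for the blank.
The known cells in row 3 total 86, leaving 99 − 86 = 13 for the blank.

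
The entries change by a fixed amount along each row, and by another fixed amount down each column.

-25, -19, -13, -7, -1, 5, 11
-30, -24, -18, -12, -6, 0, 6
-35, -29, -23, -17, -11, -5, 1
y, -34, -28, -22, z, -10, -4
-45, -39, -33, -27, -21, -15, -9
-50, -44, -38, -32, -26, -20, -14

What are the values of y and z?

Along each row the entries change by 6 per step; down each column they change by -5.
Row 4: from -34 at column 2, stepping by 6 to column 1 gives -40.
Row 4: from -34 at column 2, stepping by 6 to column 5 gives -16.

y = -40, z = -16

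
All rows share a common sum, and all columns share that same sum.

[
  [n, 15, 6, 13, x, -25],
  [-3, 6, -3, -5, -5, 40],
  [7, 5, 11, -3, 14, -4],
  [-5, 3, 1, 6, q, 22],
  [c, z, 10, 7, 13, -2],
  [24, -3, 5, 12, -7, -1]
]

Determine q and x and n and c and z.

q = 3, x = 12, n = 9, c = -2, z = 4

Rows 2 and 3 both sum to 30, so that's the common total.
Row 4 has -5 + 3 + 1 + 6 + 22 = 27; the blank must be 30 − 27 = 3.
Column 5 has -5 + 14 + 3 + 13 − 7 = 18; the blank must be 30 − 18 = 12.
Row 1 has 15 + 6 + 13 + 12 − 25 = 21; the blank must be 30 − 21 = 9.
Column 1 has 9 − 3 + 7 − 5 + 24 = 32; the blank must be 30 − 32 = -2.
Row 5 has -2 + 10 + 7 + 13 − 2 = 26; the blank must be 30 − 26 = 4.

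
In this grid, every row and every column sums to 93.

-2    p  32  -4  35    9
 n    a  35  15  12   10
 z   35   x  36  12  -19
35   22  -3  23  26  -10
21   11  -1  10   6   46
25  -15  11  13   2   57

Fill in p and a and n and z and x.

Row 1 has -2 + 32 − 4 + 35 + 9 = 70; the blank must be 93 − 70 = 23.
Column 2 has 23 + 35 + 22 + 11 − 15 = 76; the blank must be 93 − 76 = 17.
Column 3 has 32 + 35 − 3 − 1 + 11 = 74; the blank must be 93 − 74 = 19.
Row 3 has 35 + 19 + 36 + 12 − 19 = 83; the blank must be 93 − 83 = 10.
Row 2 has 17 + 35 + 15 + 12 + 10 = 89; the blank must be 93 − 89 = 4.

p = 23, a = 17, n = 4, z = 10, x = 19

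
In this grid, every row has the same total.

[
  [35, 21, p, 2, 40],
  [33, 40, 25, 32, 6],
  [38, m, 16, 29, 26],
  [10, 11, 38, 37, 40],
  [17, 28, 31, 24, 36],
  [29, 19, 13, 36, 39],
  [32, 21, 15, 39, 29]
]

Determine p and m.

Row 4 sums to 136 and so does row 5; that's the common total.
In row 1 the known cells total 98, leaving 136 − 98 = 38.
In row 3 the known cells total 109, leaving 136 − 109 = 27.

p = 38, m = 27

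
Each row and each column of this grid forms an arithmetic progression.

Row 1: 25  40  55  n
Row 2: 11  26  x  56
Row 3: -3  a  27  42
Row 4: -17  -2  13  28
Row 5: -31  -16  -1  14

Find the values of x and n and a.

x = 41, n = 70, a = 12

Along each row the entries change by 15 per step; down each column they change by -14.
Row 2: from 11 at column 1, stepping by 15 to column 3 gives 41.
Row 1: from 25 at column 1, stepping by 15 to column 4 gives 70.
Row 3: from -3 at column 1, stepping by 15 to column 2 gives 12.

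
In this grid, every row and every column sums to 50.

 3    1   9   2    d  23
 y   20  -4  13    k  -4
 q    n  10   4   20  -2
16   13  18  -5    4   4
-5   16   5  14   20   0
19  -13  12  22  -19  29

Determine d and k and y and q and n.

The known cells in row 1 total 38, leaving 50 − 38 = 12 for the blank.
The known cells in column 2 total 37, leaving 50 − 37 = 13 for the blank.
The known cells in row 3 total 45, leaving 50 − 45 = 5 for the blank.
The known cells in column 5 total 37, leaving 50 − 37 = 13 for the blank.
The known cells in row 2 total 38, leaving 50 − 38 = 12 for the blank.

d = 12, k = 13, y = 12, q = 5, n = 13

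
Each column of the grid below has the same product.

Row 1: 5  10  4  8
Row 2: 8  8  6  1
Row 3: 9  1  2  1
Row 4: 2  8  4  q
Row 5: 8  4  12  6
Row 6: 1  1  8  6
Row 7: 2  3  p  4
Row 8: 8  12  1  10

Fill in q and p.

Columns 1 and 2 each multiply to 92160, so every column has product 92160.
Column 4: 8×1×1×6×6×4×10 = 11520, so the missing entry is 92160 ÷ 11520 = 8.
Column 3: 4×6×2×4×12×8×1 = 18432, so the missing entry is 92160 ÷ 18432 = 5.

q = 8, p = 5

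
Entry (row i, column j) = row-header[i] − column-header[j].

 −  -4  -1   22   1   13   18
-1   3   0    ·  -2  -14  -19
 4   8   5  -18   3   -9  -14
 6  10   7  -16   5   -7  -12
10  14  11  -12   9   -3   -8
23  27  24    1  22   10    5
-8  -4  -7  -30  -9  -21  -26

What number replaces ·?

-1 − 22 = -23.

-23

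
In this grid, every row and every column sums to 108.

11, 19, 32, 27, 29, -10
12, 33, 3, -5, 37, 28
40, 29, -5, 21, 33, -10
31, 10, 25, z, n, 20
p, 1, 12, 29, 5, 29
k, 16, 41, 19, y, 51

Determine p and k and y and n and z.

The known cells in row 5 total 76, leaving 108 − 76 = 32 for the blank.
The known cells in column 4 total 91, leaving 108 − 91 = 17 for the blank.
The known cells in row 4 total 103, leaving 108 − 103 = 5 for the blank.
The known cells in column 5 total 109, leaving 108 − 109 = -1 for the blank.
The known cells in row 6 total 126, leaving 108 − 126 = -18 for the blank.

p = 32, k = -18, y = -1, n = 5, z = 17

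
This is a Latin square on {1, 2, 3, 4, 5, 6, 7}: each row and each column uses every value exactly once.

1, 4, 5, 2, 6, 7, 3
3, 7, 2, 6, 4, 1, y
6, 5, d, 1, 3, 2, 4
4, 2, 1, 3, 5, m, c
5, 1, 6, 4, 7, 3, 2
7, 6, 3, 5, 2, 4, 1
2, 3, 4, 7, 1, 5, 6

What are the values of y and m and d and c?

At (row 2, col 7): row 2 already has {1, 2, 3, 4, 6, 7}, so the value is 5.
At (row 4, col 7): column 7 already has {1, 2, 3, 4, 5, 6}, so the value is 7.
At (row 4, col 6): row 4 already has {1, 2, 3, 4, 5, 7}, so the value is 6.
At (row 3, col 3): row 3 already has {1, 2, 3, 4, 5, 6}, so the value is 7.

y = 5, m = 6, d = 7, c = 7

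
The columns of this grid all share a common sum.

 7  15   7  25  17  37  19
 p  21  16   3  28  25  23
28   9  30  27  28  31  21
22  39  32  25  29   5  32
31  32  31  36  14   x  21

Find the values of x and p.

Column 2 sums to 116 and so does column 4; that's the common total.
In column 6 the known cells total 98, leaving 116 − 98 = 18.
In column 1 the known cells total 88, leaving 116 − 88 = 28.

x = 18, p = 28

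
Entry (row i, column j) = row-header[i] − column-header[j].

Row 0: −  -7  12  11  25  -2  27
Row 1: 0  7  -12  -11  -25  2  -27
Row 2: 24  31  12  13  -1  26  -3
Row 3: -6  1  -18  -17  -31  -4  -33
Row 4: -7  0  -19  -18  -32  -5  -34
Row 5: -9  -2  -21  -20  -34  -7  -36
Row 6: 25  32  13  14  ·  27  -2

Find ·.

0

25 − 25 = 0.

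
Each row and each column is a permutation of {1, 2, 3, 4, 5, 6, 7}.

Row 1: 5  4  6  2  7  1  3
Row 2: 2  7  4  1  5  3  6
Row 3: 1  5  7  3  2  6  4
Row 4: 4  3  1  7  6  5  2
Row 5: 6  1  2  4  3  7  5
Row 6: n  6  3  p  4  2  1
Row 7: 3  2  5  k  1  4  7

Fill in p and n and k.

At (row 7, col 4): row 7 already has {1, 2, 3, 4, 5, 7}, so the value is 6.
Cell (6,4): column 4 already has {1, 2, 3, 4, 6, 7} → 5.
Cell (6,1): row 6 already has {1, 2, 3, 4, 5, 6} → 7.

p = 5, n = 7, k = 6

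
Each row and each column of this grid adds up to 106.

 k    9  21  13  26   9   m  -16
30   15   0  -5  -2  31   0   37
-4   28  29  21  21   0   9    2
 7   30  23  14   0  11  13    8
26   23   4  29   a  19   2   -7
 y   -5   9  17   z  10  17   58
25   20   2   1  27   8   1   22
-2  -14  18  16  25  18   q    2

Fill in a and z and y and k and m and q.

a = 10, z = -1, y = 1, k = 23, m = 21, q = 43

Row 5 has 26 + 23 + 4 + 29 + 19 + 2 − 7 = 96; the blank must be 106 − 96 = 10.
Column 5 has 26 − 2 + 21 + 0 + 10 + 27 + 25 = 107; the blank must be 106 − 107 = -1.
Row 8 has -2 − 14 + 18 + 16 + 25 + 18 + 2 = 63; the blank must be 106 − 63 = 43.
Column 7 has 0 + 9 + 13 + 2 + 17 + 1 + 43 = 85; the blank must be 106 − 85 = 21.
Row 1 has 9 + 21 + 13 + 26 + 9 + 21 − 16 = 83; the blank must be 106 − 83 = 23.
Row 6 has -5 + 9 + 17 − 1 + 10 + 17 + 58 = 105; the blank must be 106 − 105 = 1.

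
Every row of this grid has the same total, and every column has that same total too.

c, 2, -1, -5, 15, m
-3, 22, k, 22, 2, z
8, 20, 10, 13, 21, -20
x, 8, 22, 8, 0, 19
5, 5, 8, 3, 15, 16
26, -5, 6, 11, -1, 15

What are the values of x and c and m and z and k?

Rows 3 and 5 both sum to 52, so that's the common total.
Column 3: -1 + 10 + 22 + 8 + 6 = 45, so its missing entry is 52 − 45 = 7.
Row 2: -3 + 22 + 7 + 22 + 2 = 50, so its missing entry is 52 − 50 = 2.
Row 4: 8 + 22 + 8 + 0 + 19 = 57, so its missing entry is 52 − 57 = -5.
Column 1: -3 + 8 − 5 + 5 + 26 = 31, so its missing entry is 52 − 31 = 21.
Row 1: 21 + 2 − 1 − 5 + 15 = 32, so its missing entry is 52 − 32 = 20.

x = -5, c = 21, m = 20, z = 2, k = 7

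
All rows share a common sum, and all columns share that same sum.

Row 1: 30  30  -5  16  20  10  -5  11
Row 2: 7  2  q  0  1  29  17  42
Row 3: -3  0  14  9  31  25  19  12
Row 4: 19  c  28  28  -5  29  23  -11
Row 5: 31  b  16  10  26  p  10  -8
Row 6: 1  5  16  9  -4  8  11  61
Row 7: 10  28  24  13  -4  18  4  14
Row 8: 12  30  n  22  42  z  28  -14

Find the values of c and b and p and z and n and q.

Rows 1 and 3 both sum to 107, so that's the common total.
Row 2: 7 + 2 + 0 + 1 + 29 + 17 + 42 = 98, so its missing entry is 107 − 98 = 9.
Row 4: 19 + 28 + 28 − 5 + 29 + 23 − 11 = 111, so its missing entry is 107 − 111 = -4.
Column 3: -5 + 9 + 14 + 28 + 16 + 16 + 24 = 102, so its missing entry is 107 − 102 = 5.
Row 8: 12 + 30 + 5 + 22 + 42 + 28 − 14 = 125, so its missing entry is 107 − 125 = -18.
Column 6: 10 + 29 + 25 + 29 + 8 + 18 − 18 = 101, so its missing entry is 107 − 101 = 6.
Row 5: 31 + 16 + 10 + 26 + 6 + 10 − 8 = 91, so its missing entry is 107 − 91 = 16.

c = -4, b = 16, p = 6, z = -18, n = 5, q = 9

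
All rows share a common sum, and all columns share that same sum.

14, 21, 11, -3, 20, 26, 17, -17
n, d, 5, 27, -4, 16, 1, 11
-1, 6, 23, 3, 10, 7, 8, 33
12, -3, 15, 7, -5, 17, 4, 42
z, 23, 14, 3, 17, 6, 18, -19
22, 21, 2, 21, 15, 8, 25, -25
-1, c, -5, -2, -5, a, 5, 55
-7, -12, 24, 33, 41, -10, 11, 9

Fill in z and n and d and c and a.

z = 27, n = 23, d = 10, c = 23, a = 19

Rows 1 and 3 both sum to 89, so that's the common total.
Row 5: 23 + 14 + 3 + 17 + 6 + 18 − 19 = 62, so its missing entry is 89 − 62 = 27.
Column 6: 26 + 16 + 7 + 17 + 6 + 8 − 10 = 70, so its missing entry is 89 − 70 = 19.
Row 7: -1 − 5 − 2 − 5 + 19 + 5 + 55 = 66, so its missing entry is 89 − 66 = 23.
Column 2: 21 + 6 − 3 + 23 + 21 + 23 − 12 = 79, so its missing entry is 89 − 79 = 10.
Row 2: 10 + 5 + 27 − 4 + 16 + 1 + 11 = 66, so its missing entry is 89 − 66 = 23.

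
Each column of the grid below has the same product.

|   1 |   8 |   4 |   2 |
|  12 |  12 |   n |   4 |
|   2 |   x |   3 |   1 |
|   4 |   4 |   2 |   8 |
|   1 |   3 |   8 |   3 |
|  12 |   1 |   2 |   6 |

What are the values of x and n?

x = 1, n = 3

Columns 1 and 4 each multiply to 1152, so every column has product 1152.
Column 2: 8×12×4×3×1 = 1152, so the missing entry is 1152 ÷ 1152 = 1.
Column 3: 4×3×2×8×2 = 384, so the missing entry is 1152 ÷ 384 = 3.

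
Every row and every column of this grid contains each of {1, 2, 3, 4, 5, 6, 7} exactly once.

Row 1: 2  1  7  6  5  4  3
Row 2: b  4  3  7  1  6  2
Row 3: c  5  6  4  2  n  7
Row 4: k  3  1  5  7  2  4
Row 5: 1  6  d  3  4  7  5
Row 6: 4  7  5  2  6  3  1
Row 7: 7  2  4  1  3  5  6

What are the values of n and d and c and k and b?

At (row 5, col 3): row 5 already has {1, 3, 4, 5, 6, 7}, so the value is 2.
For row 4, column 1: row 4 already has {1, 2, 3, 4, 5, 7}; that leaves 6.
For row 2, column 1: row 2 already has {1, 2, 3, 4, 6, 7}; that leaves 5.
For row 3, column 1: column 1 already has {1, 2, 4, 5, 6, 7}; that leaves 3.
At (row 3, col 6): row 3 already has {2, 3, 4, 5, 6, 7}, so the value is 1.

n = 1, d = 2, c = 3, k = 6, b = 5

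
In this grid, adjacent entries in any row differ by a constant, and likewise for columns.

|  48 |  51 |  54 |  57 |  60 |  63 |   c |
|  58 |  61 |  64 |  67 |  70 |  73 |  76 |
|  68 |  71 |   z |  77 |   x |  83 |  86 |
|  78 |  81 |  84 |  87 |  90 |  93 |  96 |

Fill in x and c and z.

x = 80, c = 66, z = 74

Along each row the entries change by 3 per step; down each column they change by 10.
Row 3: from 68 at column 1, stepping by 3 to column 5 gives 80.
Row 1: from 48 at column 1, stepping by 3 to column 7 gives 66.
Row 3: from 68 at column 1, stepping by 3 to column 3 gives 74.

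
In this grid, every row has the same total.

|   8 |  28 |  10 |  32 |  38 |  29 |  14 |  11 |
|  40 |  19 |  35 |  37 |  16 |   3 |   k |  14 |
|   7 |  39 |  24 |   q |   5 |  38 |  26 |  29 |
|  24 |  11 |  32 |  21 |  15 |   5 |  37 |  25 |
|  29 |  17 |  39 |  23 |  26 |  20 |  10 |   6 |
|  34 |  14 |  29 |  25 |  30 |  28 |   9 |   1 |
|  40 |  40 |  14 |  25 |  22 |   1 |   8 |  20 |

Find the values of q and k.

q = 2, k = 6

Rows 1 and 4 both add up to 170, so every row sums to 170.
Row 3: 7 + 39 + 24 + 5 + 38 + 26 + 29 = 168, so the missing entry is 170 − 168 = 2.
Row 2: 40 + 19 + 35 + 37 + 16 + 3 + 14 = 164, so the missing entry is 170 − 164 = 6.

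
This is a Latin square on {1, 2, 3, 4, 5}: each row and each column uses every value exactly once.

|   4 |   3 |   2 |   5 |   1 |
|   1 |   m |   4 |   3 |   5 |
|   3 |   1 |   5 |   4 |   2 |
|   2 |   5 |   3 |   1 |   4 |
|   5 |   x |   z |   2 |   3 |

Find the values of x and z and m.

At (row 2, col 2): row 2 already has {1, 3, 4, 5}, so the value is 2.
For row 5, column 2: column 2 already has {1, 2, 3, 5}; that leaves 4.
At (row 5, col 3): row 5 already has {2, 3, 4, 5}, so the value is 1.

x = 4, z = 1, m = 2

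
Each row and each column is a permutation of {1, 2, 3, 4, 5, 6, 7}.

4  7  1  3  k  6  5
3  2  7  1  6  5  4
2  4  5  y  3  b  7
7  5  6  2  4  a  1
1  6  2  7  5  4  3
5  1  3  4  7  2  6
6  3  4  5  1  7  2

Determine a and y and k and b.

a = 3, y = 6, k = 2, b = 1

For row 3, column 4: column 4 already has {1, 2, 3, 4, 5, 7}; that leaves 6.
At (row 3, col 6): row 3 already has {2, 3, 4, 5, 6, 7}, so the value is 1.
For row 1, column 5: row 1 already has {1, 3, 4, 5, 6, 7}; that leaves 2.
At (row 4, col 6): row 4 already has {1, 2, 4, 5, 6, 7}, so the value is 3.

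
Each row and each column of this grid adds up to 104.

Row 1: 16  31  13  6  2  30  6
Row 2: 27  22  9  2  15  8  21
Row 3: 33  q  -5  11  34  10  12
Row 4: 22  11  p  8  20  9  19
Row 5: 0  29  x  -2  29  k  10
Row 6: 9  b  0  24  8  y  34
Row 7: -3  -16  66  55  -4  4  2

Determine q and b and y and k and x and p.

The known cells in row 3 total 95, leaving 104 − 95 = 9 for the blank.
The known cells in column 2 total 86, leaving 104 − 86 = 18 for the blank.
The known cells in row 6 total 93, leaving 104 − 93 = 11 for the blank.
The known cells in column 6 total 72, leaving 104 − 72 = 32 for the blank.
The known cells in row 5 total 98, leaving 104 − 98 = 6 for the blank.
The known cells in row 4 total 89, leaving 104 − 89 = 15 for the blank.

q = 9, b = 18, y = 11, k = 32, x = 6, p = 15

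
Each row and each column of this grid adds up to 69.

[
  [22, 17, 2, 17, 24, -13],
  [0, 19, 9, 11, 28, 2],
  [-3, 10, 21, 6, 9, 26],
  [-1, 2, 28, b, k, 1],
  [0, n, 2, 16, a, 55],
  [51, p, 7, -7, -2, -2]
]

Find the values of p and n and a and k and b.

Row 6: 51 + 7 − 7 − 2 − 2 = 47, so its missing entry is 69 − 47 = 22.
Column 4: 17 + 11 + 6 + 16 − 7 = 43, so its missing entry is 69 − 43 = 26.
Row 4: -1 + 2 + 28 + 26 + 1 = 56, so its missing entry is 69 − 56 = 13.
Column 5: 24 + 28 + 9 + 13 − 2 = 72, so its missing entry is 69 − 72 = -3.
Row 5: 0 + 2 + 16 − 3 + 55 = 70, so its missing entry is 69 − 70 = -1.

p = 22, n = -1, a = -3, k = 13, b = 26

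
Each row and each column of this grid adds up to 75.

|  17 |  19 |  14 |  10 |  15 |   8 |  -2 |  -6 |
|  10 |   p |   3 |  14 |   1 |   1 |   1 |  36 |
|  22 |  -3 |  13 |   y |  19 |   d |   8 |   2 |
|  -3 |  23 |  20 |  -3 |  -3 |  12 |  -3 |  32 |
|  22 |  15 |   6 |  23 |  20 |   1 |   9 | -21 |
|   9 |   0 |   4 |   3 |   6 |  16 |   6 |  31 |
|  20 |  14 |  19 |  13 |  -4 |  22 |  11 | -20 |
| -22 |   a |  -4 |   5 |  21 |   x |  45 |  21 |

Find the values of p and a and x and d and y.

p = 9, a = -2, x = 11, d = 4, y = 10

Row 2 has 10 + 3 + 14 + 1 + 1 + 1 + 36 = 66; the blank must be 75 − 66 = 9.
Column 2 has 19 + 9 − 3 + 23 + 15 + 0 + 14 = 77; the blank must be 75 − 77 = -2.
Column 4 has 10 + 14 − 3 + 23 + 3 + 13 + 5 = 65; the blank must be 75 − 65 = 10.
Row 8 has -22 − 2 − 4 + 5 + 21 + 45 + 21 = 64; the blank must be 75 − 64 = 11.
Row 3 has 22 − 3 + 13 + 10 + 19 + 8 + 2 = 71; the blank must be 75 − 71 = 4.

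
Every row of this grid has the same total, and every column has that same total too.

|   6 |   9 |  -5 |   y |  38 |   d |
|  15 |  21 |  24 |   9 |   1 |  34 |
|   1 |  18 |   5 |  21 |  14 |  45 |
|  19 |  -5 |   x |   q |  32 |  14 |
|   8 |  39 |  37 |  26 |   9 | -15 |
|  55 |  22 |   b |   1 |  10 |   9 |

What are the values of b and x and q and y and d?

Rows 2 and 3 both sum to 104, so that's the common total.
Column 6 has 34 + 45 + 14 − 15 + 9 = 87; the blank must be 104 − 87 = 17.
Row 1 has 6 + 9 − 5 + 38 + 17 = 65; the blank must be 104 − 65 = 39.
Column 4 has 39 + 9 + 21 + 26 + 1 = 96; the blank must be 104 − 96 = 8.
Row 4 has 19 − 5 + 8 + 32 + 14 = 68; the blank must be 104 − 68 = 36.
Row 6 has 55 + 22 + 1 + 10 + 9 = 97; the blank must be 104 − 97 = 7.

b = 7, x = 36, q = 8, y = 39, d = 17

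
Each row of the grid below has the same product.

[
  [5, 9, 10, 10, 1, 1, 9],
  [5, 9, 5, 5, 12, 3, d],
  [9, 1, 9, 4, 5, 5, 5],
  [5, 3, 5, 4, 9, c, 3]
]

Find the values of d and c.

d = 1, c = 5

Rows 1 and 3 each multiply to 40500, so every row has product 40500.
Row 2: 5×9×5×5×12×3 = 40500, so the missing entry is 40500 ÷ 40500 = 1.
Row 4: 5×3×5×4×9×3 = 8100, so the missing entry is 40500 ÷ 8100 = 5.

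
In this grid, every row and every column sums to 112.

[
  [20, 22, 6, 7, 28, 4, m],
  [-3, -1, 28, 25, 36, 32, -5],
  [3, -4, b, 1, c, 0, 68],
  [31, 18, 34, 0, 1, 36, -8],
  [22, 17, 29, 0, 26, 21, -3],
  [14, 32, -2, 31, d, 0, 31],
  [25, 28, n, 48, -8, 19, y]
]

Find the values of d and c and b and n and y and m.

d = 6, c = 23, b = 21, n = -4, y = 4, m = 25

Row 6 has 14 + 32 − 2 + 31 + 0 + 31 = 106; the blank must be 112 − 106 = 6.
Column 5 has 28 + 36 + 1 + 26 + 6 − 8 = 89; the blank must be 112 − 89 = 23.
Row 1 has 20 + 22 + 6 + 7 + 28 + 4 = 87; the blank must be 112 − 87 = 25.
Row 3 has 3 − 4 + 1 + 23 + 0 + 68 = 91; the blank must be 112 − 91 = 21.
Column 3 has 6 + 28 + 21 + 34 + 29 − 2 = 116; the blank must be 112 − 116 = -4.
Row 7 has 25 + 28 − 4 + 48 − 8 + 19 = 108; the blank must be 112 − 108 = 4.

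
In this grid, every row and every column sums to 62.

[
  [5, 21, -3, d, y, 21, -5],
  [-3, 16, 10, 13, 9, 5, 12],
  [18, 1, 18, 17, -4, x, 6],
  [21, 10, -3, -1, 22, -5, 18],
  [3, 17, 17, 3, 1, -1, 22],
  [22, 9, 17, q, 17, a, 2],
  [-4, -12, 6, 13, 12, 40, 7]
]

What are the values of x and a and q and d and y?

x = 6, a = -4, q = -1, d = 18, y = 5

Column 5 has 9 − 4 + 22 + 1 + 17 + 12 = 57; the blank must be 62 − 57 = 5.
Row 1 has 5 + 21 − 3 + 5 + 21 − 5 = 44; the blank must be 62 − 44 = 18.
Column 4 has 18 + 13 + 17 − 1 + 3 + 13 = 63; the blank must be 62 − 63 = -1.
Row 6 has 22 + 9 + 17 − 1 + 17 + 2 = 66; the blank must be 62 − 66 = -4.
Row 3 has 18 + 1 + 18 + 17 − 4 + 6 = 56; the blank must be 62 − 56 = 6.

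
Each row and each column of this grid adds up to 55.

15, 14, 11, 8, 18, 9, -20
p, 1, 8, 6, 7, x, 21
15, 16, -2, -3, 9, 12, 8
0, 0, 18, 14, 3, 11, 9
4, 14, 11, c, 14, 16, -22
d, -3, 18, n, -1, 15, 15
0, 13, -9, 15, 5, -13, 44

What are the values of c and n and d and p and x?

Column 6 has 9 + 12 + 11 + 16 + 15 − 13 = 50; the blank must be 55 − 50 = 5.
Row 5 has 4 + 14 + 11 + 14 + 16 − 22 = 37; the blank must be 55 − 37 = 18.
Row 2 has 1 + 8 + 6 + 7 + 5 + 21 = 48; the blank must be 55 − 48 = 7.
Column 1 has 15 + 7 + 15 + 0 + 4 + 0 = 41; the blank must be 55 − 41 = 14.
Row 6 has 14 − 3 + 18 − 1 + 15 + 15 = 58; the blank must be 55 − 58 = -3.

c = 18, n = -3, d = 14, p = 7, x = 5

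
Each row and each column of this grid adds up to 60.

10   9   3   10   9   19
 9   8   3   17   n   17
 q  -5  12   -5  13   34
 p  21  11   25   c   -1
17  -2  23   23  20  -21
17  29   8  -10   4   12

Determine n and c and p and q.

Row 3 has -5 + 12 − 5 + 13 + 34 = 49; the blank must be 60 − 49 = 11.
Row 2 has 9 + 8 + 3 + 17 + 17 = 54; the blank must be 60 − 54 = 6.
Column 5 has 9 + 6 + 13 + 20 + 4 = 52; the blank must be 60 − 52 = 8.
Row 4 has 21 + 11 + 25 + 8 − 1 = 64; the blank must be 60 − 64 = -4.

n = 6, c = 8, p = -4, q = 11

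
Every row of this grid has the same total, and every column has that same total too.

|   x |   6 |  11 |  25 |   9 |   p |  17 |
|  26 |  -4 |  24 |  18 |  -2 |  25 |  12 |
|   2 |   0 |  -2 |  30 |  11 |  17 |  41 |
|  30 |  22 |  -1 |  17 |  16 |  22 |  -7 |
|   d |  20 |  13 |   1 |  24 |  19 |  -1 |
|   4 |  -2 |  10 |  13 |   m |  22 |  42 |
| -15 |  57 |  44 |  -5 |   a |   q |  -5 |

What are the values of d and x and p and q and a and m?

d = 23, x = 29, p = 2, q = -8, a = 31, m = 10

Rows 2 and 3 both sum to 99, so that's the common total.
Row 5: 20 + 13 + 1 + 24 + 19 − 1 = 76, so its missing entry is 99 − 76 = 23.
Column 1: 26 + 2 + 30 + 23 + 4 − 15 = 70, so its missing entry is 99 − 70 = 29.
Row 6: 4 − 2 + 10 + 13 + 22 + 42 = 89, so its missing entry is 99 − 89 = 10.
Column 5: 9 − 2 + 11 + 16 + 24 + 10 = 68, so its missing entry is 99 − 68 = 31.
Row 7: -15 + 57 + 44 − 5 + 31 − 5 = 107, so its missing entry is 99 − 107 = -8.
Row 1: 29 + 6 + 11 + 25 + 9 + 17 = 97, so its missing entry is 99 − 97 = 2.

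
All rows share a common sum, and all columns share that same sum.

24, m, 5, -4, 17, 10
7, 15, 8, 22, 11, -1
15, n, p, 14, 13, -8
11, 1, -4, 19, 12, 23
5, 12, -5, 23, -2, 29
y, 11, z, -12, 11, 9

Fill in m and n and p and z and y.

m = 10, n = 13, p = 15, z = 43, y = 0

Rows 2 and 4 both sum to 62, so that's the common total.
Row 1: 24 + 5 − 4 + 17 + 10 = 52, so its missing entry is 62 − 52 = 10.
Column 2: 10 + 15 + 1 + 12 + 11 = 49, so its missing entry is 62 − 49 = 13.
Column 1: 24 + 7 + 15 + 11 + 5 = 62, so its missing entry is 62 − 62 = 0.
Row 3: 15 + 13 + 14 + 13 − 8 = 47, so its missing entry is 62 − 47 = 15.
Row 6: 0 + 11 − 12 + 11 + 9 = 19, so its missing entry is 62 − 19 = 43.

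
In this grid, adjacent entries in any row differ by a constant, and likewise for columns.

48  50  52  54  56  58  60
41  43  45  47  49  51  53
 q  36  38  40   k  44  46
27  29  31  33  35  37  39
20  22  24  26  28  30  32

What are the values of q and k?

Along each row the entries change by 2 per step; down each column they change by -7.
Row 3: from 36 at column 2, stepping by 2 to column 1 gives 34.
Row 3: from 36 at column 2, stepping by 2 to column 5 gives 42.

q = 34, k = 42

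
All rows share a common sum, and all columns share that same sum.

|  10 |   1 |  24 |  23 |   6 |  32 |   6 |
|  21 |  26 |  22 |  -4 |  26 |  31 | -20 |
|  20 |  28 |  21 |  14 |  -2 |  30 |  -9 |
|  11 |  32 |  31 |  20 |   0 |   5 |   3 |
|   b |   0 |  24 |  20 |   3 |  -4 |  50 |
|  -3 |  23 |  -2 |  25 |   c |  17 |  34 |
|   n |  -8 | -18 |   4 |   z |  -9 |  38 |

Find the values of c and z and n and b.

Rows 1 and 2 both sum to 102, so that's the common total.
Row 6 has -3 + 23 − 2 + 25 + 17 + 34 = 94; the blank must be 102 − 94 = 8.
Row 5 has 0 + 24 + 20 + 3 − 4 + 50 = 93; the blank must be 102 − 93 = 9.
Column 5 has 6 + 26 − 2 + 0 + 3 + 8 = 41; the blank must be 102 − 41 = 61.
Row 7 has -8 − 18 + 4 + 61 − 9 + 38 = 68; the blank must be 102 − 68 = 34.

c = 8, z = 61, n = 34, b = 9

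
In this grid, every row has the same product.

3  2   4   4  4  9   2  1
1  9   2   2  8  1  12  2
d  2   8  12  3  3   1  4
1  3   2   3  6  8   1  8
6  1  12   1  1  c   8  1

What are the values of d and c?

d = 1, c = 12

Rows 2 and 4 each multiply to 6912, so every row has product 6912.
Row 3: 2×8×12×3×3×1×4 = 6912, so the missing entry is 6912 ÷ 6912 = 1.
Row 5: 6×1×12×1×1×8×1 = 576, so the missing entry is 6912 ÷ 576 = 12.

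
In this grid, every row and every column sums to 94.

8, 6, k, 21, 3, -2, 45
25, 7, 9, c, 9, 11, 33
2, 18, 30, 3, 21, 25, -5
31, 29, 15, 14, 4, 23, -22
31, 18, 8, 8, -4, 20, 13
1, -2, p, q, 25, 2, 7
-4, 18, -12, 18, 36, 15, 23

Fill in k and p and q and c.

The known cells in row 1 total 81, leaving 94 − 81 = 13 for the blank.
The known cells in row 2 total 94, leaving 94 − 94 = 0 for the blank.
The known cells in column 4 total 64, leaving 94 − 64 = 30 for the blank.
The known cells in row 6 total 63, leaving 94 − 63 = 31 for the blank.

k = 13, p = 31, q = 30, c = 0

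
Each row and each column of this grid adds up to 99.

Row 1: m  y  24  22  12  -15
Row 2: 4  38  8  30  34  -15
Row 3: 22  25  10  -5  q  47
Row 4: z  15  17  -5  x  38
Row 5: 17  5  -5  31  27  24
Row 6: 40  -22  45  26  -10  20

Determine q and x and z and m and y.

q = 0, x = 36, z = -2, m = 18, y = 38

The known cells in column 2 total 61, leaving 99 − 61 = 38 for the blank.
The known cells in row 3 total 99, leaving 99 − 99 = 0 for the blank.
The known cells in column 5 total 63, leaving 99 − 63 = 36 for the blank.
The known cells in row 1 total 81, leaving 99 − 81 = 18 for the blank.
The known cells in row 4 total 101, leaving 99 − 101 = -2 for the blank.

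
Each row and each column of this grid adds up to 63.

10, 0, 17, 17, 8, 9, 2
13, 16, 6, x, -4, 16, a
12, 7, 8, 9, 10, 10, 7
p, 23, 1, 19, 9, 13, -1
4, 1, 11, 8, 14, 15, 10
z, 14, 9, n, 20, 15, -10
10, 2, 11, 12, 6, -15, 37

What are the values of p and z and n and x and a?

The known cells in row 4 total 64, leaving 63 − 64 = -1 for the blank.
The known cells in column 1 total 48, leaving 63 − 48 = 15 for the blank.
The known cells in row 6 total 63, leaving 63 − 63 = 0 for the blank.
The known cells in column 7 total 45, leaving 63 − 45 = 18 for the blank.
The known cells in row 2 total 65, leaving 63 − 65 = -2 for the blank.

p = -1, z = 15, n = 0, x = -2, a = 18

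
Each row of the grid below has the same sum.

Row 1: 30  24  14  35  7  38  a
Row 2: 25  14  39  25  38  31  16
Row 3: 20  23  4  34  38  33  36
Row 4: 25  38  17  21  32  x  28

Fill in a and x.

Rows 2 and 3 both add up to 188, so every row sums to 188.
Row 1: 30 + 24 + 14 + 35 + 7 + 38 = 148, so the missing entry is 188 − 148 = 40.
Row 4: 25 + 38 + 17 + 21 + 32 + 28 = 161, so the missing entry is 188 − 161 = 27.

a = 40, x = 27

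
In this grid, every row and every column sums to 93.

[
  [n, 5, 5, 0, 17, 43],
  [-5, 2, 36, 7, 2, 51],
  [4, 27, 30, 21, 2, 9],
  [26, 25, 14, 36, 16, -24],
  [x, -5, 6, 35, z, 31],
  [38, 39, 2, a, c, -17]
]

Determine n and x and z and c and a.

Row 1: 5 + 5 + 0 + 17 + 43 = 70, so its missing entry is 93 − 70 = 23.
Column 1: 23 − 5 + 4 + 26 + 38 = 86, so its missing entry is 93 − 86 = 7.
Row 5: 7 − 5 + 6 + 35 + 31 = 74, so its missing entry is 93 − 74 = 19.
Column 5: 17 + 2 + 2 + 16 + 19 = 56, so its missing entry is 93 − 56 = 37.
Row 6: 38 + 39 + 2 + 37 − 17 = 99, so its missing entry is 93 − 99 = -6.

n = 23, x = 7, z = 19, c = 37, a = -6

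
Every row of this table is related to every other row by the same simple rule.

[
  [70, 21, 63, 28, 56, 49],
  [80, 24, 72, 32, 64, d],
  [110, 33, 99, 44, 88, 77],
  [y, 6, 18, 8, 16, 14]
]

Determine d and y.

Each row is a constant multiple of every other row — this is a multiplication table with the headers hidden.
Row 2 is 32/28 = 8/7 times row 1, so its entry in column 6 is 49 × 8/7 = 56.
Row 4 is 8/28 = 2/7 times row 1, so its entry in column 1 is 70 × 2/7 = 20.

d = 56, y = 20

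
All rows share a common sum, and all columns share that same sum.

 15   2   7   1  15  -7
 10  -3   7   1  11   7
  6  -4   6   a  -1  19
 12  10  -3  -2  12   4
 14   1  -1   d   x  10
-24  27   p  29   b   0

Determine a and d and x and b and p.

a = 7, d = -3, x = 12, b = -16, p = 17

Rows 1 and 2 both sum to 33, so that's the common total.
Row 3: 6 − 4 + 6 − 1 + 19 = 26, so its missing entry is 33 − 26 = 7.
Column 4: 1 + 1 + 7 − 2 + 29 = 36, so its missing entry is 33 − 36 = -3.
Row 5: 14 + 1 − 1 − 3 + 10 = 21, so its missing entry is 33 − 21 = 12.
Column 5: 15 + 11 − 1 + 12 + 12 = 49, so its missing entry is 33 − 49 = -16.
Row 6: -24 + 27 + 29 − 16 + 0 = 16, so its missing entry is 33 − 16 = 17.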